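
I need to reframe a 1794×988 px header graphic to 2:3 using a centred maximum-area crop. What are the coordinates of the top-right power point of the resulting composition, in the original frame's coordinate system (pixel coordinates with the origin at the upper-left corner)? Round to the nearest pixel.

(1007, 329)

1794/988 > 2/3, so the 2:3 crop keeps the full height 988 and trims width to 988 × 2/3 = 658.67 px.
Left offset = (1794 − 658.67)/2 = 567.67 px; top offset = 0.
Top-right is two-thirds across and one-third down within the crop:
x = 567.67 + 2 × 658.67/3 ≈ 1007; y = 0.00 + 1 × 988.00/3 ≈ 329.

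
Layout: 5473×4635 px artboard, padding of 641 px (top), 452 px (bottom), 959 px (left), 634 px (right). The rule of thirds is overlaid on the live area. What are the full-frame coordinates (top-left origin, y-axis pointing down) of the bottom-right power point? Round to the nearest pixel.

x = 3546 px, y = 3002 px

Content width = 5473 − 959 − 634 = 3880 px; content height = 4635 − 641 − 452 = 3542 px.
Bottom-right is two-thirds across and two-thirds down within the live area.
x = 959 + 2 × 3880/3 = 959 + 2586.67 ≈ 3546
y = 641 + 2 × 3542/3 = 641 + 2361.33 ≈ 3002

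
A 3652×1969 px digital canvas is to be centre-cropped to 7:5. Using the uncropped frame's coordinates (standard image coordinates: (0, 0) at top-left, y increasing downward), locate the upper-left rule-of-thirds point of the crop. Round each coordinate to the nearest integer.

3652/1969 > 7/5, so the 7:5 crop keeps the full height 1969 and trims width to 1969 × 7/5 = 2756.60 px.
Left offset = (3652 − 2756.60)/2 = 447.70 px; top offset = 0.
Upper-left is one-third across and one-third down within the crop:
x = 447.70 + 1 × 2756.60/3 ≈ 1367; y = 0.00 + 1 × 1969.00/3 ≈ 656.

(1367, 656)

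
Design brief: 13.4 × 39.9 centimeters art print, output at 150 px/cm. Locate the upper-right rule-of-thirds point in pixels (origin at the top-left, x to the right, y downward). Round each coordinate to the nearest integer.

x = 1340 px, y = 1995 px

In pixels the canvas is 13.4 × 150 = 2010 wide and 39.9 × 150 = 5985 tall.
The upper-right point is two-thirds across and one-third down:
x = 2 × 2010/3 ≈ 1340; y = 1 × 5985/3 ≈ 1995.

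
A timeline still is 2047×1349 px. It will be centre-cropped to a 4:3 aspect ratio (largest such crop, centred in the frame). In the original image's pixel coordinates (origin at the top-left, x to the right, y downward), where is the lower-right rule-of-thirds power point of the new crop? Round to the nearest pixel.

x = 1323 px, y = 899 px

2047/1349 > 4/3, so the 4:3 crop keeps the full height 1349 and trims width to 1349 × 4/3 = 1798.67 px.
Left offset = (2047 − 1798.67)/2 = 124.17 px; top offset = 0.
Lower-right is two-thirds across and two-thirds down within the crop:
x = 124.17 + 2 × 1798.67/3 ≈ 1323; y = 0.00 + 2 × 1349.00/3 ≈ 899.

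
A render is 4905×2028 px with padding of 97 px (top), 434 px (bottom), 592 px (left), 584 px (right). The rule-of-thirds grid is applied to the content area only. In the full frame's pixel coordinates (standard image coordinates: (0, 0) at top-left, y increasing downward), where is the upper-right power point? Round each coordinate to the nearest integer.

(3078, 596)

Content width = 4905 − 592 − 584 = 3729 px; content height = 2028 − 97 − 434 = 1497 px.
Upper-right is two-thirds across and one-third down within the content area.
x = 592 + 2 × 3729/3 = 592 + 2486.00 ≈ 3078
y = 97 + 1 × 1497/3 = 97 + 499.00 ≈ 596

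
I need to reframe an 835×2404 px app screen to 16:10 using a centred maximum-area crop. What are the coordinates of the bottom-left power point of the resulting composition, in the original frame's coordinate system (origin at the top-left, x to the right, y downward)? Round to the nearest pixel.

x = 278 px, y = 1289 px

835/2404 < 16/10, so the 16:10 crop keeps the full width 835 and trims height to 835 × 10/16 = 521.88 px.
Top offset = (2404 − 521.88)/2 = 941.06 px; left offset = 0.
Bottom-left is one-third across and two-thirds down within the crop:
x = 0.00 + 1 × 835.00/3 ≈ 278; y = 941.06 + 2 × 521.88/3 ≈ 1289.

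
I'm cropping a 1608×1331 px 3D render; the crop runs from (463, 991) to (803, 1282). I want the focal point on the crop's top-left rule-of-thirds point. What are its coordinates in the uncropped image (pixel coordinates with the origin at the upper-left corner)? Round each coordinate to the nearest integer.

Crop width = 803 − 463 = 340 px; one third is 113.33 px.
Crop height = 1282 − 991 = 291 px; one third is 97.00 px.
The top-left point is one-third across and one-third down within the crop:
x = 463 + 1 × 113.33 ≈ 576; y = 991 + 1 × 97.00 ≈ 1088.

(576, 1088)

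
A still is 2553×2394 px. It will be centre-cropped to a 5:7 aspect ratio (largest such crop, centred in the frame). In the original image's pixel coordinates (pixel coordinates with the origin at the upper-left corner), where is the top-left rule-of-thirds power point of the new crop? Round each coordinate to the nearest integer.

x = 992 px, y = 798 px

2553/2394 > 5/7, so the 5:7 crop keeps the full height 2394 and trims width to 2394 × 5/7 = 1710.00 px.
Left offset = (2553 − 1710.00)/2 = 421.50 px; top offset = 0.
Top-left is one-third across and one-third down within the crop:
x = 421.50 + 1 × 1710.00/3 ≈ 992; y = 0.00 + 1 × 2394.00/3 ≈ 798.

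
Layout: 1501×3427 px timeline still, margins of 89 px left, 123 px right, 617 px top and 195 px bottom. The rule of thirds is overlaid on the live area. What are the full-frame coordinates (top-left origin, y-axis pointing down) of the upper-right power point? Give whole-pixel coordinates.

Content width = 1501 − 89 − 123 = 1289 px; content height = 3427 − 617 − 195 = 2615 px.
Upper-right is two-thirds across and one-third down within the live area.
x = 89 + 2 × 1289/3 = 89 + 859.33 ≈ 948
y = 617 + 1 × 2615/3 = 617 + 871.67 ≈ 1489

(948, 1489)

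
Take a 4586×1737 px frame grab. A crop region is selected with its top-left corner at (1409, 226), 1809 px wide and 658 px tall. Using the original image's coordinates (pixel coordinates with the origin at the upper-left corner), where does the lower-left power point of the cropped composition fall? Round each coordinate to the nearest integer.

One third of the crop width 1809 is 603.00 px.
One third of the crop height 658 is 219.33 px.
The lower-left point is one-third across and two-thirds down within the crop:
x = 1409 + 1 × 603.00 ≈ 2012; y = 226 + 2 × 219.33 ≈ 665.

x = 2012 px, y = 665 px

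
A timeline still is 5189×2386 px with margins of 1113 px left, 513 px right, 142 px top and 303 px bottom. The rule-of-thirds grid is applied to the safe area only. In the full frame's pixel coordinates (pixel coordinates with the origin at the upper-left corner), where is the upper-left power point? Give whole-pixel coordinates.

x = 2301 px, y = 789 px

Content width = 5189 − 1113 − 513 = 3563 px; content height = 2386 − 142 − 303 = 1941 px.
Upper-left is one-third across and one-third down within the safe area.
x = 1113 + 1 × 3563/3 = 1113 + 1187.67 ≈ 2301
y = 142 + 1 × 1941/3 = 142 + 647.00 ≈ 789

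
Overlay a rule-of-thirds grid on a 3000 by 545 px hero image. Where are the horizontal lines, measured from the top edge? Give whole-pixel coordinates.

182 px and 363 px

545 / 3 = 181.67, so the horizontal lines sit at one and two thirds of 545.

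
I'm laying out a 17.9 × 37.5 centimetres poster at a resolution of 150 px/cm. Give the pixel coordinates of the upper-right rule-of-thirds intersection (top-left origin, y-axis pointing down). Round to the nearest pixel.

In pixels the canvas is 17.9 × 150 = 2685 wide and 37.5 × 150 = 5625 tall.
The upper-right point is two-thirds across and one-third down:
x = 2 × 2685/3 ≈ 1790; y = 1 × 5625/3 ≈ 1875.

x = 1790 px, y = 1875 px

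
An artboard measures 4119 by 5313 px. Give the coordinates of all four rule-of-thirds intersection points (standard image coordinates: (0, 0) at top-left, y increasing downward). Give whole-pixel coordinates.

One third of 4119 is 1373; one third of 5313 is 1771.
Vertical third lines at x = 1373 and x = 2746; horizontal third lines at y = 1771 and y = 3542.

(1373, 1771), (2746, 1771), (1373, 3542), (2746, 3542)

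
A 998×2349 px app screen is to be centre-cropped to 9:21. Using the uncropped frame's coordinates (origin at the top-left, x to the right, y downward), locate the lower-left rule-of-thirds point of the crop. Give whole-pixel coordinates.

(333, 1563)

998/2349 < 9/21, so the 9:21 crop keeps the full width 998 and trims height to 998 × 21/9 = 2328.67 px.
Top offset = (2349 − 2328.67)/2 = 10.17 px; left offset = 0.
Lower-left is one-third across and two-thirds down within the crop:
x = 0.00 + 1 × 998.00/3 ≈ 333; y = 10.17 + 2 × 2328.67/3 ≈ 1563.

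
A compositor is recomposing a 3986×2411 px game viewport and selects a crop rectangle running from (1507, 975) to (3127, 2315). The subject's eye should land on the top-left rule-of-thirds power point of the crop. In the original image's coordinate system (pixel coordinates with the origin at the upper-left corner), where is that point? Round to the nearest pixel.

(2047, 1422)

Crop width = 3127 − 1507 = 1620 px; one third is 540.00 px.
Crop height = 2315 − 975 = 1340 px; one third is 446.67 px.
The top-left point is one-third across and one-third down within the crop:
x = 1507 + 1 × 540.00 ≈ 2047; y = 975 + 1 × 446.67 ≈ 1422.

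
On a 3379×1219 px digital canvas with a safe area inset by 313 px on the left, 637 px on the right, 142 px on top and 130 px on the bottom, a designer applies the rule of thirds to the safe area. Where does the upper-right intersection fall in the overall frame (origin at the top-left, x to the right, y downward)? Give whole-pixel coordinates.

Content width = 3379 − 313 − 637 = 2429 px; content height = 1219 − 142 − 130 = 947 px.
Upper-right is two-thirds across and one-third down within the safe area.
x = 313 + 2 × 2429/3 = 313 + 1619.33 ≈ 1932
y = 142 + 1 × 947/3 = 142 + 315.67 ≈ 458

x = 1932 px, y = 458 px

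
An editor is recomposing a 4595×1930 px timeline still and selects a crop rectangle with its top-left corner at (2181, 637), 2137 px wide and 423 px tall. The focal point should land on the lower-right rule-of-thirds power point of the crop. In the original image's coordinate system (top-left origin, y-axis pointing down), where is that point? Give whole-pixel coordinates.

(3606, 919)

One third of the crop width 2137 is 712.33 px.
One third of the crop height 423 is 141.00 px.
The lower-right point is two-thirds across and two-thirds down within the crop:
x = 2181 + 2 × 712.33 ≈ 3606; y = 637 + 2 × 141.00 ≈ 919.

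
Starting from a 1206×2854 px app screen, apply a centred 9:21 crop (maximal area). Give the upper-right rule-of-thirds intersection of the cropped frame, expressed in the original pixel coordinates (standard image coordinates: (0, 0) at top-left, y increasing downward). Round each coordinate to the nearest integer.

1206/2854 < 9/21, so the 9:21 crop keeps the full width 1206 and trims height to 1206 × 21/9 = 2814.00 px.
Top offset = (2854 − 2814.00)/2 = 20.00 px; left offset = 0.
Upper-right is two-thirds across and one-third down within the crop:
x = 0.00 + 2 × 1206.00/3 ≈ 804; y = 20.00 + 1 × 2814.00/3 ≈ 958.

(804, 958)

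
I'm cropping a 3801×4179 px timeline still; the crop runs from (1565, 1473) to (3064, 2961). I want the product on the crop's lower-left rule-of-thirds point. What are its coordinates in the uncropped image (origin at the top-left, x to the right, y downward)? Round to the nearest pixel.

(2065, 2465)

Crop width = 3064 − 1565 = 1499 px; one third is 499.67 px.
Crop height = 2961 − 1473 = 1488 px; one third is 496.00 px.
The lower-left point is one-third across and two-thirds down within the crop:
x = 1565 + 1 × 499.67 ≈ 2065; y = 1473 + 2 × 496.00 ≈ 2465.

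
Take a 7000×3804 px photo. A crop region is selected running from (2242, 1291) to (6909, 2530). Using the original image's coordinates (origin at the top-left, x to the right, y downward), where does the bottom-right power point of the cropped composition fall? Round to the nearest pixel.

Crop width = 6909 − 2242 = 4667 px; one third is 1555.67 px.
Crop height = 2530 − 1291 = 1239 px; one third is 413.00 px.
The bottom-right point is two-thirds across and two-thirds down within the crop:
x = 2242 + 2 × 1555.67 ≈ 5353; y = 1291 + 2 × 413.00 ≈ 2117.

x = 5353 px, y = 2117 px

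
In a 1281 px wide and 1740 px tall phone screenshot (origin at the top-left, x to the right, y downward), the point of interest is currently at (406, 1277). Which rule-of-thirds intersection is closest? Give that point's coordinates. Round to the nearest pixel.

(427, 1160)

Third lines: x ∈ {427, 854}, y ∈ {580, 1160}.
406 is closer to x = 427; 1277 is closer to y = 1160.
So the nearest intersection is the lower-left power point.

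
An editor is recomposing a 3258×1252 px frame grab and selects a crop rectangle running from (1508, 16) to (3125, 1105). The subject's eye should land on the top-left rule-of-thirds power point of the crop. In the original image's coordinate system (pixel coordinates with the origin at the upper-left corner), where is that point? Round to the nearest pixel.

Crop width = 3125 − 1508 = 1617 px; one third is 539.00 px.
Crop height = 1105 − 16 = 1089 px; one third is 363.00 px.
The top-left point is one-third across and one-third down within the crop:
x = 1508 + 1 × 539.00 ≈ 2047; y = 16 + 1 × 363.00 ≈ 379.

x = 2047 px, y = 379 px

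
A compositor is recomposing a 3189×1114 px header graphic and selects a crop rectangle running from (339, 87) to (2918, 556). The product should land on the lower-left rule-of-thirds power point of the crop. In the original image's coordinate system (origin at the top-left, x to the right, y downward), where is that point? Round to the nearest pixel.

(1199, 400)

Crop width = 2918 − 339 = 2579 px; one third is 859.67 px.
Crop height = 556 − 87 = 469 px; one third is 156.33 px.
The lower-left point is one-third across and two-thirds down within the crop:
x = 339 + 1 × 859.67 ≈ 1199; y = 87 + 2 × 156.33 ≈ 400.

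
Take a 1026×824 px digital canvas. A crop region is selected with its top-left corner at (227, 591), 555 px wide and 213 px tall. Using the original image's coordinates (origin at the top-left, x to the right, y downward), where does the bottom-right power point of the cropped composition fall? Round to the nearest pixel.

x = 597 px, y = 733 px

One third of the crop width 555 is 185.00 px.
One third of the crop height 213 is 71.00 px.
The bottom-right point is two-thirds across and two-thirds down within the crop:
x = 227 + 2 × 185.00 ≈ 597; y = 591 + 2 × 71.00 ≈ 733.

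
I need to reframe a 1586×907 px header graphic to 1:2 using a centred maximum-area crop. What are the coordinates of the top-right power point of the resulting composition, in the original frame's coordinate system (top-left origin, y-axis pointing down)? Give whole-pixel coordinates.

1586/907 > 1/2, so the 1:2 crop keeps the full height 907 and trims width to 907 × 1/2 = 453.50 px.
Left offset = (1586 − 453.50)/2 = 566.25 px; top offset = 0.
Top-right is two-thirds across and one-third down within the crop:
x = 566.25 + 2 × 453.50/3 ≈ 869; y = 0.00 + 1 × 907.00/3 ≈ 302.

x = 869 px, y = 302 px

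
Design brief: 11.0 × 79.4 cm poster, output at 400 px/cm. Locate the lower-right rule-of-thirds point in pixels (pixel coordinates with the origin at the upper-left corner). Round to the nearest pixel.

In pixels the canvas is 11.0 × 400 = 4400 wide and 79.4 × 400 = 31760 tall.
The lower-right point is two-thirds across and two-thirds down:
x = 2 × 4400/3 ≈ 2933; y = 2 × 31760/3 ≈ 21173.

x = 2933 px, y = 21173 px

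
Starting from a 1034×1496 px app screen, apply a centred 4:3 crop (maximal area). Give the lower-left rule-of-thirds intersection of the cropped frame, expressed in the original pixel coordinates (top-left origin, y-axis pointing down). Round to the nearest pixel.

1034/1496 < 4/3, so the 4:3 crop keeps the full width 1034 and trims height to 1034 × 3/4 = 775.50 px.
Top offset = (1496 − 775.50)/2 = 360.25 px; left offset = 0.
Lower-left is one-third across and two-thirds down within the crop:
x = 0.00 + 1 × 1034.00/3 ≈ 345; y = 360.25 + 2 × 775.50/3 ≈ 877.

(345, 877)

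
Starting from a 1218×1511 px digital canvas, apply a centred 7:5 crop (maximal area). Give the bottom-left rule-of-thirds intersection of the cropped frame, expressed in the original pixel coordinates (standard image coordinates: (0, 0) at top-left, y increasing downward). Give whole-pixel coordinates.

1218/1511 < 7/5, so the 7:5 crop keeps the full width 1218 and trims height to 1218 × 5/7 = 870.00 px.
Top offset = (1511 − 870.00)/2 = 320.50 px; left offset = 0.
Bottom-left is one-third across and two-thirds down within the crop:
x = 0.00 + 1 × 1218.00/3 ≈ 406; y = 320.50 + 2 × 870.00/3 ≈ 901.

x = 406 px, y = 901 px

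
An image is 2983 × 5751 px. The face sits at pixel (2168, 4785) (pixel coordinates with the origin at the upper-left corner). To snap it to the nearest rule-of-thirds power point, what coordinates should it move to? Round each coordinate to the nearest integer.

(1989, 3834)

Third lines: x ∈ {994, 1989}, y ∈ {1917, 3834}.
2168 is closer to x = 1989; 4785 is closer to y = 3834.
So the nearest intersection is the lower-right power point.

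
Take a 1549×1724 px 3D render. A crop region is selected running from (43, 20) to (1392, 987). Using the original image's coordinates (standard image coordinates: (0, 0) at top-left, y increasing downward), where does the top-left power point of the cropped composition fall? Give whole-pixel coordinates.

(493, 342)

Crop width = 1392 − 43 = 1349 px; one third is 449.67 px.
Crop height = 987 − 20 = 967 px; one third is 322.33 px.
The top-left point is one-third across and one-third down within the crop:
x = 43 + 1 × 449.67 ≈ 493; y = 20 + 1 × 322.33 ≈ 342.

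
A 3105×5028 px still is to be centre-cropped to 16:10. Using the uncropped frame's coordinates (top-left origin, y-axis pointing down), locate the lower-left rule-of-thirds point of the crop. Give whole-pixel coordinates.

3105/5028 < 16/10, so the 16:10 crop keeps the full width 3105 and trims height to 3105 × 10/16 = 1940.62 px.
Top offset = (5028 − 1940.62)/2 = 1543.69 px; left offset = 0.
Lower-left is one-third across and two-thirds down within the crop:
x = 0.00 + 1 × 3105.00/3 ≈ 1035; y = 1543.69 + 2 × 1940.62/3 ≈ 2837.

(1035, 2837)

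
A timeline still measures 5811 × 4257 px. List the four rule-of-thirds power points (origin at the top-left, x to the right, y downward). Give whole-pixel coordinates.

One third of 5811 is 1937; one third of 4257 is 1419.
Vertical third lines at x = 1937 and x = 3874; horizontal third lines at y = 1419 and y = 2838.

(1937, 1419), (3874, 1419), (1937, 2838), (3874, 2838)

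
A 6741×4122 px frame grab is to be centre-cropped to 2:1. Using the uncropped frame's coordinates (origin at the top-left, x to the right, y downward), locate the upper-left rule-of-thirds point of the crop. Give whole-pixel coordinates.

6741/4122 < 2/1, so the 2:1 crop keeps the full width 6741 and trims height to 6741 × 1/2 = 3370.50 px.
Top offset = (4122 − 3370.50)/2 = 375.75 px; left offset = 0.
Upper-left is one-third across and one-third down within the crop:
x = 0.00 + 1 × 6741.00/3 ≈ 2247; y = 375.75 + 1 × 3370.50/3 ≈ 1499.

(2247, 1499)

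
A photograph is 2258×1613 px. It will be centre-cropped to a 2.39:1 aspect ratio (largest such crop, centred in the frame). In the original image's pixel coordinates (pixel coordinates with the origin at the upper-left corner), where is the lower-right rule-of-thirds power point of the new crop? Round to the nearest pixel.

2258/1613 < 2.39/1, so the 2.39:1 crop keeps the full width 2258 and trims height to 2258 × 1/2.39 = 944.77 px.
Top offset = (1613 − 944.77)/2 = 334.12 px; left offset = 0.
Lower-right is two-thirds across and two-thirds down within the crop:
x = 0.00 + 2 × 2258.00/3 ≈ 1505; y = 334.12 + 2 × 944.77/3 ≈ 964.

x = 1505 px, y = 964 px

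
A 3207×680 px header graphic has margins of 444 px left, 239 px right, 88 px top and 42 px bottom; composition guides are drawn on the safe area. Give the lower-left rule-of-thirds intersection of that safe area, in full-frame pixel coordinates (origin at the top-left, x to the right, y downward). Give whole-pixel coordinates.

(1285, 455)

Content width = 3207 − 444 − 239 = 2524 px; content height = 680 − 88 − 42 = 550 px.
Lower-left is one-third across and two-thirds down within the safe area.
x = 444 + 1 × 2524/3 = 444 + 841.33 ≈ 1285
y = 88 + 2 × 550/3 = 88 + 366.67 ≈ 455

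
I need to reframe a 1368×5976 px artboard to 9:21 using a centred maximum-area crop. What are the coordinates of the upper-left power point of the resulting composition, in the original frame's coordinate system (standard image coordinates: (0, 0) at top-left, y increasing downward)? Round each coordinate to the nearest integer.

(456, 2456)

1368/5976 < 9/21, so the 9:21 crop keeps the full width 1368 and trims height to 1368 × 21/9 = 3192.00 px.
Top offset = (5976 − 3192.00)/2 = 1392.00 px; left offset = 0.
Upper-left is one-third across and one-third down within the crop:
x = 0.00 + 1 × 1368.00/3 ≈ 456; y = 1392.00 + 1 × 3192.00/3 ≈ 2456.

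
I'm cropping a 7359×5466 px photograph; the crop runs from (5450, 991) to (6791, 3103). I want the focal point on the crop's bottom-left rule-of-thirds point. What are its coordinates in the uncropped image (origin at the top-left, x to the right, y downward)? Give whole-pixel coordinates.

(5897, 2399)

Crop width = 6791 − 5450 = 1341 px; one third is 447.00 px.
Crop height = 3103 − 991 = 2112 px; one third is 704.00 px.
The bottom-left point is one-third across and two-thirds down within the crop:
x = 5450 + 1 × 447.00 ≈ 5897; y = 991 + 2 × 704.00 ≈ 2399.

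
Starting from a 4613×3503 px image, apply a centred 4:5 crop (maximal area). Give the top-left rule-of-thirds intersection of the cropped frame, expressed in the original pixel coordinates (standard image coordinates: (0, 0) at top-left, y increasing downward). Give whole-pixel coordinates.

4613/3503 > 4/5, so the 4:5 crop keeps the full height 3503 and trims width to 3503 × 4/5 = 2802.40 px.
Left offset = (4613 − 2802.40)/2 = 905.30 px; top offset = 0.
Top-left is one-third across and one-third down within the crop:
x = 905.30 + 1 × 2802.40/3 ≈ 1839; y = 0.00 + 1 × 3503.00/3 ≈ 1168.

(1839, 1168)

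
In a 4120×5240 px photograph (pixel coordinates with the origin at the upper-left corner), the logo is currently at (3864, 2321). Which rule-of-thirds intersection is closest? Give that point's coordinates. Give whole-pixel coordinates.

Third lines: x ∈ {1373, 2747}, y ∈ {1747, 3493}.
3864 is closer to x = 2747; 2321 is closer to y = 1747.
So the nearest intersection is the upper-right power point.

x = 2747 px, y = 1747 px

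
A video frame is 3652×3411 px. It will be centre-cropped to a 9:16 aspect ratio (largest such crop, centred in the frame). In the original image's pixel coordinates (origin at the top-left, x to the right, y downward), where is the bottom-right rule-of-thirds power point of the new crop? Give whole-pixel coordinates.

3652/3411 > 9/16, so the 9:16 crop keeps the full height 3411 and trims width to 3411 × 9/16 = 1918.69 px.
Left offset = (3652 − 1918.69)/2 = 866.66 px; top offset = 0.
Bottom-right is two-thirds across and two-thirds down within the crop:
x = 866.66 + 2 × 1918.69/3 ≈ 2146; y = 0.00 + 2 × 3411.00/3 ≈ 2274.

(2146, 2274)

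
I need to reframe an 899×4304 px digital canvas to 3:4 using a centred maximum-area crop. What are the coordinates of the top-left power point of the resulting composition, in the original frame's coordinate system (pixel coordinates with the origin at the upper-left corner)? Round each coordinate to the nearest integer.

899/4304 < 3/4, so the 3:4 crop keeps the full width 899 and trims height to 899 × 4/3 = 1198.67 px.
Top offset = (4304 − 1198.67)/2 = 1552.67 px; left offset = 0.
Top-left is one-third across and one-third down within the crop:
x = 0.00 + 1 × 899.00/3 ≈ 300; y = 1552.67 + 1 × 1198.67/3 ≈ 1952.

x = 300 px, y = 1952 px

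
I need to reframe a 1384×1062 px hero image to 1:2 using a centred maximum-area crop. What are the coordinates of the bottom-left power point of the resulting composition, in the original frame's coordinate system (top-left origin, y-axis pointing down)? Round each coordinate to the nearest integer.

x = 604 px, y = 708 px

1384/1062 > 1/2, so the 1:2 crop keeps the full height 1062 and trims width to 1062 × 1/2 = 531.00 px.
Left offset = (1384 − 531.00)/2 = 426.50 px; top offset = 0.
Bottom-left is one-third across and two-thirds down within the crop:
x = 426.50 + 1 × 531.00/3 ≈ 604; y = 0.00 + 2 × 1062.00/3 ≈ 708.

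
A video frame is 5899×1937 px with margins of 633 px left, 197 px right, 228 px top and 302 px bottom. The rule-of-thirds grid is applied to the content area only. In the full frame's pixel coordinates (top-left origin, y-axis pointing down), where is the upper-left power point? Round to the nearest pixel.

x = 2323 px, y = 697 px

Content width = 5899 − 633 − 197 = 5069 px; content height = 1937 − 228 − 302 = 1407 px.
Upper-left is one-third across and one-third down within the content area.
x = 633 + 1 × 5069/3 = 633 + 1689.67 ≈ 2323
y = 228 + 1 × 1407/3 = 228 + 469.00 ≈ 697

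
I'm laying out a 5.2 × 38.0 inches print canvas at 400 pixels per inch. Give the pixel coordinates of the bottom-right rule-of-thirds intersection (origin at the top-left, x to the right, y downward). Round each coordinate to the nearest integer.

(1387, 10133)

In pixels the canvas is 5.2 × 400 = 2080 wide and 38.0 × 400 = 15200 tall.
The bottom-right point is two-thirds across and two-thirds down:
x = 2 × 2080/3 ≈ 1387; y = 2 × 15200/3 ≈ 10133.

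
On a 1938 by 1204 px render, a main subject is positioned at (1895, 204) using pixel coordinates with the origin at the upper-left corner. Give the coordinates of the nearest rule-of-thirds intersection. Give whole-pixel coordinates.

(1292, 401)

Third lines: x ∈ {646, 1292}, y ∈ {401, 803}.
1895 is closer to x = 1292; 204 is closer to y = 401.
So the nearest intersection is the upper-right power point.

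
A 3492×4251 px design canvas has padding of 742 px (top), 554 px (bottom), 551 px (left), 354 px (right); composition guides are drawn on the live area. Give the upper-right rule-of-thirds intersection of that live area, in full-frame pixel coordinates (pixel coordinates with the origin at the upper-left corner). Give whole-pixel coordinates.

x = 2276 px, y = 1727 px

Content width = 3492 − 551 − 354 = 2587 px; content height = 4251 − 742 − 554 = 2955 px.
Upper-right is two-thirds across and one-third down within the live area.
x = 551 + 2 × 2587/3 = 551 + 1724.67 ≈ 2276
y = 742 + 1 × 2955/3 = 742 + 985.00 ≈ 1727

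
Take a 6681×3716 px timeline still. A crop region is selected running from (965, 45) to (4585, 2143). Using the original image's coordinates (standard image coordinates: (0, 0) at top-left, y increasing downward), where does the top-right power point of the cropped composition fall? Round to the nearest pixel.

x = 3378 px, y = 744 px

Crop width = 4585 − 965 = 3620 px; one third is 1206.67 px.
Crop height = 2143 − 45 = 2098 px; one third is 699.33 px.
The top-right point is two-thirds across and one-third down within the crop:
x = 965 + 2 × 1206.67 ≈ 3378; y = 45 + 1 × 699.33 ≈ 744.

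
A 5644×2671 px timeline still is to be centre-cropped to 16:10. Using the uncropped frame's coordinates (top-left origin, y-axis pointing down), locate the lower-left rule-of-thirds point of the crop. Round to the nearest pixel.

5644/2671 > 16/10, so the 16:10 crop keeps the full height 2671 and trims width to 2671 × 16/10 = 4273.60 px.
Left offset = (5644 − 4273.60)/2 = 685.20 px; top offset = 0.
Lower-left is one-third across and two-thirds down within the crop:
x = 685.20 + 1 × 4273.60/3 ≈ 2110; y = 0.00 + 2 × 2671.00/3 ≈ 1781.

x = 2110 px, y = 1781 px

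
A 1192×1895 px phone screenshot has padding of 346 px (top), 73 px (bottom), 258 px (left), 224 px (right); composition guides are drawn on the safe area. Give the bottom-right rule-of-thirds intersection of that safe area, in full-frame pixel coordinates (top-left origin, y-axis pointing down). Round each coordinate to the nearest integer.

x = 731 px, y = 1330 px

Content width = 1192 − 258 − 224 = 710 px; content height = 1895 − 346 − 73 = 1476 px.
Bottom-right is two-thirds across and two-thirds down within the safe area.
x = 258 + 2 × 710/3 = 258 + 473.33 ≈ 731
y = 346 + 2 × 1476/3 = 346 + 984.00 ≈ 1330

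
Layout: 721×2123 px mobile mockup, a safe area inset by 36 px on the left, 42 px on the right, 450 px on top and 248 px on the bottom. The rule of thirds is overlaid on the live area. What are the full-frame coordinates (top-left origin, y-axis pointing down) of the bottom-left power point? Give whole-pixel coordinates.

Content width = 721 − 36 − 42 = 643 px; content height = 2123 − 450 − 248 = 1425 px.
Bottom-left is one-third across and two-thirds down within the live area.
x = 36 + 1 × 643/3 = 36 + 214.33 ≈ 250
y = 450 + 2 × 1425/3 = 450 + 950.00 ≈ 1400

(250, 1400)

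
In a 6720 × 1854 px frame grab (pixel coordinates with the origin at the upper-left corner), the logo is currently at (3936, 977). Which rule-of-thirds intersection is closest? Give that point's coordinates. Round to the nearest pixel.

x = 4480 px, y = 1236 px

Third lines: x ∈ {2240, 4480}, y ∈ {618, 1236}.
3936 is closer to x = 4480; 977 is closer to y = 1236.
So the nearest intersection is the lower-right power point.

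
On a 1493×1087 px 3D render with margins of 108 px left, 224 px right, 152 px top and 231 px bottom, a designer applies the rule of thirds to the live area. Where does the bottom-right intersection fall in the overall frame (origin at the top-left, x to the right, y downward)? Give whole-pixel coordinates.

x = 882 px, y = 621 px

Content width = 1493 − 108 − 224 = 1161 px; content height = 1087 − 152 − 231 = 704 px.
Bottom-right is two-thirds across and two-thirds down within the live area.
x = 108 + 2 × 1161/3 = 108 + 774.00 ≈ 882
y = 152 + 2 × 704/3 = 152 + 469.33 ≈ 621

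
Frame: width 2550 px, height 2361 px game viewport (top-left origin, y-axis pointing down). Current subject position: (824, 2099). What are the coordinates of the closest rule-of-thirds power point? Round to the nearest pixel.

Third lines: x ∈ {850, 1700}, y ∈ {787, 1574}.
824 is closer to x = 850; 2099 is closer to y = 1574.
So the nearest intersection is the lower-left power point.

x = 850 px, y = 1574 px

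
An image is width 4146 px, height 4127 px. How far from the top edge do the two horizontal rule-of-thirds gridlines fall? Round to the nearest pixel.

4127 / 3 = 1375.67, so the horizontal lines sit at one and two thirds of 4127.

1376 px and 2751 px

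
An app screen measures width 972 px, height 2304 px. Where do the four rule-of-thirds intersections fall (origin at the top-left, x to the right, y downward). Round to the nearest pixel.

One third of 972 is 324; one third of 2304 is 768.
Vertical third lines at x = 324 and x = 648; horizontal third lines at y = 768 and y = 1536.

(324, 768), (648, 768), (324, 1536), (648, 1536)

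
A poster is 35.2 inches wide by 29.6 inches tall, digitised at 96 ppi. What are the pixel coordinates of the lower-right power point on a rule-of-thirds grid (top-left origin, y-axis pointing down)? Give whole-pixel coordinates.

(2253, 1894)

In pixels the canvas is 35.2 × 96 = 3379.2 wide and 29.6 × 96 = 2841.6 tall.
The lower-right point is two-thirds across and two-thirds down:
x = 2 × 3379.2/3 ≈ 2253; y = 2 × 2841.6/3 ≈ 1894.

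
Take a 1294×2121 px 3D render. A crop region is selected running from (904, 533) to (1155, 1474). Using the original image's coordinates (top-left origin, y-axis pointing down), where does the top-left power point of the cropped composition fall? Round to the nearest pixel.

x = 988 px, y = 847 px

Crop width = 1155 − 904 = 251 px; one third is 83.67 px.
Crop height = 1474 − 533 = 941 px; one third is 313.67 px.
The top-left point is one-third across and one-third down within the crop:
x = 904 + 1 × 83.67 ≈ 988; y = 533 + 1 × 313.67 ≈ 847.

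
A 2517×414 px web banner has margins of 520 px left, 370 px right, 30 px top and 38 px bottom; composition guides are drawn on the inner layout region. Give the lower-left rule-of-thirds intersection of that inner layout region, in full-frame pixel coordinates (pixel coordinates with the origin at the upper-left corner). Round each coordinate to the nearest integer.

Content width = 2517 − 520 − 370 = 1627 px; content height = 414 − 30 − 38 = 346 px.
Lower-left is one-third across and two-thirds down within the inner layout region.
x = 520 + 1 × 1627/3 = 520 + 542.33 ≈ 1062
y = 30 + 2 × 346/3 = 30 + 230.67 ≈ 261

x = 1062 px, y = 261 px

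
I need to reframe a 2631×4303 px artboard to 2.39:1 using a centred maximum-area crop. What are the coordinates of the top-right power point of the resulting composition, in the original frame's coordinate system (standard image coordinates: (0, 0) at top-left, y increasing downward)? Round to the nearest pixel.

2631/4303 < 2.39/1, so the 2.39:1 crop keeps the full width 2631 and trims height to 2631 × 1/2.39 = 1100.84 px.
Top offset = (4303 − 1100.84)/2 = 1601.08 px; left offset = 0.
Top-right is two-thirds across and one-third down within the crop:
x = 0.00 + 2 × 2631.00/3 ≈ 1754; y = 1601.08 + 1 × 1100.84/3 ≈ 1968.

(1754, 1968)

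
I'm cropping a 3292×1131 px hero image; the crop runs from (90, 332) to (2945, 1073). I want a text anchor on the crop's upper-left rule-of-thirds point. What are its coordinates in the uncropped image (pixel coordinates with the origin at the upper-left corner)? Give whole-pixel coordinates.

(1042, 579)

Crop width = 2945 − 90 = 2855 px; one third is 951.67 px.
Crop height = 1073 − 332 = 741 px; one third is 247.00 px.
The upper-left point is one-third across and one-third down within the crop:
x = 90 + 1 × 951.67 ≈ 1042; y = 332 + 1 × 247.00 ≈ 579.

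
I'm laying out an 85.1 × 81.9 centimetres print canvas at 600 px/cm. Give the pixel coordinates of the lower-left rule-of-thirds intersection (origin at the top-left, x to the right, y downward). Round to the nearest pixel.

In pixels the canvas is 85.1 × 600 = 51060 wide and 81.9 × 600 = 49140 tall.
The lower-left point is one-third across and two-thirds down:
x = 1 × 51060/3 ≈ 17020; y = 2 × 49140/3 ≈ 32760.

(17020, 32760)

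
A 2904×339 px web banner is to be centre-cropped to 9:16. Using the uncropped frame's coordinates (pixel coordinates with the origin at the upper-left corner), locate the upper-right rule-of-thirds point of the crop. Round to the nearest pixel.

2904/339 > 9/16, so the 9:16 crop keeps the full height 339 and trims width to 339 × 9/16 = 190.69 px.
Left offset = (2904 − 190.69)/2 = 1356.66 px; top offset = 0.
Upper-right is two-thirds across and one-third down within the crop:
x = 1356.66 + 2 × 190.69/3 ≈ 1484; y = 0.00 + 1 × 339.00/3 ≈ 113.

x = 1484 px, y = 113 px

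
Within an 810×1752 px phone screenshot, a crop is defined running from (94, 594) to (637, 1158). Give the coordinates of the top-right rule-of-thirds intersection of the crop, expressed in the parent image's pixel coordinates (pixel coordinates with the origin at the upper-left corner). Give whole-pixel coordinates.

(456, 782)

Crop width = 637 − 94 = 543 px; one third is 181.00 px.
Crop height = 1158 − 594 = 564 px; one third is 188.00 px.
The top-right point is two-thirds across and one-third down within the crop:
x = 94 + 2 × 181.00 ≈ 456; y = 594 + 1 × 188.00 ≈ 782.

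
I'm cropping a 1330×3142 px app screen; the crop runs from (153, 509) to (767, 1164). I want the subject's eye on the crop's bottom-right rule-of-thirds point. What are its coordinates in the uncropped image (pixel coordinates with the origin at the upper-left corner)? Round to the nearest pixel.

x = 562 px, y = 946 px

Crop width = 767 − 153 = 614 px; one third is 204.67 px.
Crop height = 1164 − 509 = 655 px; one third is 218.33 px.
The bottom-right point is two-thirds across and two-thirds down within the crop:
x = 153 + 2 × 204.67 ≈ 562; y = 509 + 2 × 218.33 ≈ 946.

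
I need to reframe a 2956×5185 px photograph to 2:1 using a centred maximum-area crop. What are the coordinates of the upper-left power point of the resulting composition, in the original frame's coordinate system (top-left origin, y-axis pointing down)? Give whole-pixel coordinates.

(985, 2346)

2956/5185 < 2/1, so the 2:1 crop keeps the full width 2956 and trims height to 2956 × 1/2 = 1478.00 px.
Top offset = (5185 − 1478.00)/2 = 1853.50 px; left offset = 0.
Upper-left is one-third across and one-third down within the crop:
x = 0.00 + 1 × 2956.00/3 ≈ 985; y = 1853.50 + 1 × 1478.00/3 ≈ 2346.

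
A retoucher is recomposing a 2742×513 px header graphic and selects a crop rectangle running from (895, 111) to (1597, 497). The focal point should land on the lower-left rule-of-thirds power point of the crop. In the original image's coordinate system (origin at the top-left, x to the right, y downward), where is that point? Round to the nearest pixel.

x = 1129 px, y = 368 px

Crop width = 1597 − 895 = 702 px; one third is 234.00 px.
Crop height = 497 − 111 = 386 px; one third is 128.67 px.
The lower-left point is one-third across and two-thirds down within the crop:
x = 895 + 1 × 234.00 ≈ 1129; y = 111 + 2 × 128.67 ≈ 368.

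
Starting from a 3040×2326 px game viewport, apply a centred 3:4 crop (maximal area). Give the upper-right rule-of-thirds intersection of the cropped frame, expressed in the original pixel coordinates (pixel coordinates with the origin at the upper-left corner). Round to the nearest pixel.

3040/2326 > 3/4, so the 3:4 crop keeps the full height 2326 and trims width to 2326 × 3/4 = 1744.50 px.
Left offset = (3040 − 1744.50)/2 = 647.75 px; top offset = 0.
Upper-right is two-thirds across and one-third down within the crop:
x = 647.75 + 2 × 1744.50/3 ≈ 1811; y = 0.00 + 1 × 2326.00/3 ≈ 775.

x = 1811 px, y = 775 px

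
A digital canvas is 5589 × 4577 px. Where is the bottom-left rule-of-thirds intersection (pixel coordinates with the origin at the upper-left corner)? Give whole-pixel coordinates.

x = 1863 px, y = 3051 px

The bottom-left point sits one-third of the way across and two-thirds of the way down.
x = 1 × 5589/3 ≈ 1863; y = 2 × 4577/3 ≈ 3051.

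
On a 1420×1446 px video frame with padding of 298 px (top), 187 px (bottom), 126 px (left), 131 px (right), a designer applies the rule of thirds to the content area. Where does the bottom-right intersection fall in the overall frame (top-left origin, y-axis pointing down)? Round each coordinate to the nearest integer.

(901, 939)

Content width = 1420 − 126 − 131 = 1163 px; content height = 1446 − 298 − 187 = 961 px.
Bottom-right is two-thirds across and two-thirds down within the content area.
x = 126 + 2 × 1163/3 = 126 + 775.33 ≈ 901
y = 298 + 2 × 961/3 = 298 + 640.67 ≈ 939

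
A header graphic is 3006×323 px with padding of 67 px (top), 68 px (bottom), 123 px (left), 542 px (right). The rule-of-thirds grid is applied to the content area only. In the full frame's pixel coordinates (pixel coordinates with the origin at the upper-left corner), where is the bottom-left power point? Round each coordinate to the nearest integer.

x = 903 px, y = 192 px

Content width = 3006 − 123 − 542 = 2341 px; content height = 323 − 67 − 68 = 188 px.
Bottom-left is one-third across and two-thirds down within the content area.
x = 123 + 1 × 2341/3 = 123 + 780.33 ≈ 903
y = 67 + 2 × 188/3 = 67 + 125.33 ≈ 192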